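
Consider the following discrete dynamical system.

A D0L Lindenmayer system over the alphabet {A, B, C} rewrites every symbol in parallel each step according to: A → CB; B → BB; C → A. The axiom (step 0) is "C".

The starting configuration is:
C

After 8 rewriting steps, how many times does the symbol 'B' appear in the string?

85

gen 0: C
gen 1: A
gen 2: CB
gen 3: ABB
gen 4: CBBBBB
gen 5: ABBBBBBBBBB
gen 6: CBBBBBBBBBBBBBBBBBBBBB
gen 7: ABBBBBBBBBBBBBBBBBBBBBBBBBBBBBBBBBBBBBBBBBB
gen 8: CBBBBBBBBBBBBBBBBBBBBBBBBBBBBBBBBBBBBBBBBBBBBBBBBBBBBBBBBBBBBBBBBBBBBBBBBBBBBBBBBBBBBB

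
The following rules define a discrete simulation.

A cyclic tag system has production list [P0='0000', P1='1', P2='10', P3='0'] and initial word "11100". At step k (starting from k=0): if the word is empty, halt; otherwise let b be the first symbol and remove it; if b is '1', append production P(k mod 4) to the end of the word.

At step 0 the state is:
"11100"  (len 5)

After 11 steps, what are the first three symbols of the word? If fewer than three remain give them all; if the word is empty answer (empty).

011

gen 0: "11100"  (len 5)
gen 1: "11000000"  (len 8)
gen 2: "10000001"  (len 8)
gen 3: "000000110"  (len 9)
gen 4: "00000110"  (len 8)
gen 5: "0000110"  (len 7)
gen 6: "000110"  (len 6)
gen 7: "00110"  (len 5)
gen 8: "0110"  (len 4)
gen 9: "110"  (len 3)
gen 10: "101"  (len 3)
gen 11: "0110"  (len 4)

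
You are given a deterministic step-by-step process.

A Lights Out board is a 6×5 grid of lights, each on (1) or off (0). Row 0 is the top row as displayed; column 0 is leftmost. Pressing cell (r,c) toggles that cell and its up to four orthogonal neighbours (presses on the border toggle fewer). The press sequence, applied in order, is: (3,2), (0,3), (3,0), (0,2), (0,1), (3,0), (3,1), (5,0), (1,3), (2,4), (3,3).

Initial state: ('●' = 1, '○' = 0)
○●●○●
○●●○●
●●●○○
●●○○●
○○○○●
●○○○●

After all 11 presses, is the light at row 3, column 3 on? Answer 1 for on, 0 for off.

0

t=0: ○●●○●
○●●○●
●●●○○
●●○○●
○○○○●
●○○○●
t=1: ○●●○●
○●●○●
●●○○○
●○●●●
○○●○●
●○○○●
t=2: ○●○●○
○●●●●
●●○○○
●○●●●
○○●○●
●○○○●
t=3: ○●○●○
○●●●●
○●○○○
○●●●●
●○●○●
●○○○●
t=4: ○○●○○
○●○●●
○●○○○
○●●●●
●○●○●
●○○○●
t=5: ●●○○○
○○○●●
○●○○○
○●●●●
●○●○●
●○○○●
t=6: ●●○○○
○○○●●
●●○○○
●○●●●
○○●○●
●○○○●
t=7: ●●○○○
○○○●●
●○○○○
○●○●●
○●●○●
●○○○●
t=8: ●●○○○
○○○●●
●○○○○
○●○●●
●●●○●
○●○○●
t=9: ●●○●○
○○●○○
●○○●○
○●○●●
●●●○●
○●○○●
t=10: ●●○●○
○○●○●
●○○○●
○●○●○
●●●○●
○●○○●
t=11: ●●○●○
○○●○●
●○○●●
○●●○●
●●●●●
○●○○●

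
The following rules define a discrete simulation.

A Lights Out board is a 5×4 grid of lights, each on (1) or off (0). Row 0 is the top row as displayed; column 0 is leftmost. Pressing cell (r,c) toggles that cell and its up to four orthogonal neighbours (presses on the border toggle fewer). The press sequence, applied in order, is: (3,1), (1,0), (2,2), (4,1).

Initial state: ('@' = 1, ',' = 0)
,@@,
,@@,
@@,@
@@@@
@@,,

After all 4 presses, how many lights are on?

t=0: ,@@,
,@@,
@@,@
@@@@
@@,,
t=1: ,@@,
,@@,
@,,@
,,,@
@,,,
t=2: @@@,
@,@,
,,,@
,,,@
@,,,
t=3: @@@,
@,,,
,@@,
,,@@
@,,,
t=4: @@@,
@,,,
,@@,
,@@@
,@@,

11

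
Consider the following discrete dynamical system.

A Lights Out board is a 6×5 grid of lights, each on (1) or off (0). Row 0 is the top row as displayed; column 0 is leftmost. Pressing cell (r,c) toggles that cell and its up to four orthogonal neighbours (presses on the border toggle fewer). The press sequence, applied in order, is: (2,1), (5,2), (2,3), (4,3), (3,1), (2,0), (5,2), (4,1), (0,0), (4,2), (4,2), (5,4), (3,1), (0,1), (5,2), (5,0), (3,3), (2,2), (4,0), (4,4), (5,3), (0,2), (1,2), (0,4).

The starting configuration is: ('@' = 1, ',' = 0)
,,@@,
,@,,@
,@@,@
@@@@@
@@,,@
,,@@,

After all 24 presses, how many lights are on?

0) ,,@@,
,@,,@
,@@,@
@@@@@
@@,,@
,,@@,
1) ,,@@,
,,,,@
@,,,@
@,@@@
@@,,@
,,@@,
2) ,,@@,
,,,,@
@,,,@
@,@@@
@@@,@
,@,,,
3) ,,@@,
,,,@@
@,@@,
@,@,@
@@@,@
,@,,,
4) ,,@@,
,,,@@
@,@@,
@,@@@
@@,@,
,@,@,
5) ,,@@,
,,,@@
@@@@,
,@,@@
@,,@,
,@,@,
6) ,,@@,
@,,@@
,,@@,
@@,@@
@,,@,
,@,@,
7) ,,@@,
@,,@@
,,@@,
@@,@@
@,@@,
,,@,,
8) ,,@@,
@,,@@
,,@@,
@,,@@
,@,@,
,@@,,
9) @@@@,
,,,@@
,,@@,
@,,@@
,@,@,
,@@,,
10) @@@@,
,,,@@
,,@@,
@,@@@
,,@,,
,@,,,
11) @@@@,
,,,@@
,,@@,
@,,@@
,@,@,
,@@,,
12) @@@@,
,,,@@
,,@@,
@,,@@
,@,@@
,@@@@
13) @@@@,
,,,@@
,@@@,
,@@@@
,,,@@
,@@@@
14) ,,,@,
,@,@@
,@@@,
,@@@@
,,,@@
,@@@@
15) ,,,@,
,@,@@
,@@@,
,@@@@
,,@@@
,,,,@
16) ,,,@,
,@,@@
,@@@,
,@@@@
@,@@@
@@,,@
17) ,,,@,
,@,@@
,@@,,
,@,,,
@,@,@
@@,,@
18) ,,,@,
,@@@@
,,,@,
,@@,,
@,@,@
@@,,@
19) ,,,@,
,@@@@
,,,@,
@@@,,
,@@,@
,@,,@
20) ,,,@,
,@@@@
,,,@,
@@@,@
,@@@,
,@,,,
21) ,,,@,
,@@@@
,,,@,
@@@,@
,@@,,
,@@@@
22) ,@@,,
,@,@@
,,,@,
@@@,@
,@@,,
,@@@@
23) ,@,,,
,,@,@
,,@@,
@@@,@
,@@,,
,@@@@
24) ,@,@@
,,@,,
,,@@,
@@@,@
,@@,,
,@@@@

16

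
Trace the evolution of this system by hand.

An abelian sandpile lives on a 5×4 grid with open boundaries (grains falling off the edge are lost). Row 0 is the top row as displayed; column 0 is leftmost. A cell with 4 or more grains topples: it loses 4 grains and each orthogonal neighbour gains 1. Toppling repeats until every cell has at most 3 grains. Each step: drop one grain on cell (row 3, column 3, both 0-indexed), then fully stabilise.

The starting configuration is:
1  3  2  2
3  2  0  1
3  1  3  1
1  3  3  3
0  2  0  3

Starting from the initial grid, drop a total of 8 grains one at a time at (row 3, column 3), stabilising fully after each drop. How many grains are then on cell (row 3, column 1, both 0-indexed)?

1

gen 0: 1  3  2  2
3  2  0  1
3  1  3  1
1  3  3  3
0  2  0  3
gen 1: 1  3  2  2
3  2  1  1
3  3  0  3
2  0  2  2
0  3  2  0
gen 2: 1  3  2  2
3  2  1  1
3  3  0  3
2  0  2  3
0  3  2  0
gen 3: 1  3  2  2
3  2  1  2
3  3  1  0
2  0  3  1
0  3  2  1
gen 4: 1  3  2  2
3  2  1  2
3  3  1  0
2  0  3  2
0  3  2  1
gen 5: 1  3  2  2
3  2  1  2
3  3  1  0
2  0  3  3
0  3  2  1
gen 6: 1  3  2  2
3  2  1  2
3  3  2  1
2  1  0  1
0  3  3  2
gen 7: 1  3  2  2
3  2  1  2
3  3  2  1
2  1  0  2
0  3  3  2
gen 8: 1  3  2  2
3  2  1  2
3  3  2  1
2  1  0  3
0  3  3  2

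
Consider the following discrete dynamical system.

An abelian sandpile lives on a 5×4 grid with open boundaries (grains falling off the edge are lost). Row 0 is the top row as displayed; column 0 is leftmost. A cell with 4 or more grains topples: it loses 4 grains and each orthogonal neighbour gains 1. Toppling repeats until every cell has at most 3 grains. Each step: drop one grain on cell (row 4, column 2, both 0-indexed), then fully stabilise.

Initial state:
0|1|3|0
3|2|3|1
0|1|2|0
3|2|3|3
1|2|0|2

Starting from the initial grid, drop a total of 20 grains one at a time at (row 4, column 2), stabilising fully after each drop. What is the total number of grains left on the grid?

[0] 0|1|3|0
3|2|3|1
0|1|2|0
3|2|3|3
1|2|0|2
[1] 0|1|3|0
3|2|3|1
0|1|2|0
3|2|3|3
1|2|1|2
[2] 0|1|3|0
3|2|3|1
0|1|2|0
3|2|3|3
1|2|2|2
[3] 0|1|3|0
3|2|3|1
0|1|2|0
3|2|3|3
1|2|3|2
[4] 0|1|3|0
3|2|3|1
0|1|3|1
3|3|1|1
1|3|2|0
[5] 0|1|3|0
3|2|3|1
0|1|3|1
3|3|1|1
1|3|3|0
[6] 0|1|3|0
3|2|3|1
1|2|3|1
0|1|3|1
3|1|1|1
[7] 0|1|3|0
3|2|3|1
1|2|3|1
0|1|3|1
3|1|2|1
[8] 0|1|3|0
3|2|3|1
1|2|3|1
0|1|3|1
3|1|3|1
[9] 0|2|0|1
3|3|1|2
1|3|1|2
0|2|1|2
3|2|1|2
[10] 0|2|0|1
3|3|1|2
1|3|1|2
0|2|1|2
3|2|2|2
[11] 0|2|0|1
3|3|1|2
1|3|1|2
0|2|1|2
3|2|3|2
[12] 0|2|0|1
3|3|1|2
1|3|1|2
0|2|2|2
3|3|0|3
[13] 0|2|0|1
3|3|1|2
1|3|1|2
0|2|2|2
3|3|1|3
[14] 0|2|0|1
3|3|1|2
1|3|1|2
0|2|2|2
3|3|2|3
[15] 0|2|0|1
3|3|1|2
1|3|1|2
0|2|2|2
3|3|3|3
[16] 0|2|0|1
3|3|1|2
1|3|1|2
1|3|3|3
0|1|2|0
[17] 0|2|0|1
3|3|1|2
1|3|1|2
1|3|3|3
0|1|3|0
[18] 1|3|0|1
0|1|2|2
3|1|3|3
2|1|2|0
0|3|1|2
[19] 1|3|0|1
0|1|2|2
3|1|3|3
2|1|2|0
0|3|2|2
[20] 1|3|0|1
0|1|2|2
3|1|3|3
2|1|2|0
0|3|3|2

33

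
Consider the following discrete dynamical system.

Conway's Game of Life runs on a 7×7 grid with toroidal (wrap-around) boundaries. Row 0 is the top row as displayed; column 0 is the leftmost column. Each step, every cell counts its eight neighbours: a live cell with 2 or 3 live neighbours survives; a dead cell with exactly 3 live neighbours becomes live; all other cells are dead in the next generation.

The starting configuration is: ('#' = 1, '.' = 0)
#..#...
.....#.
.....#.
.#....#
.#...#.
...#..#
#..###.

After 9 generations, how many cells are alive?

k=0  #..#...
.....#.
.....#.
.#....#
.#...#.
...#..#
#..###.
k=1  ...#.#.
....#.#
.....##
#....##
..#..##
#.##..#
#.##.#.
k=2  ..##.#.
....#.#
....#..
#...#..
..###..
#......
#....#.
k=3  ...#.#.
....#..
...##..
....##.
.#.##..
.#.##.#
.#..#..
k=4  ...#.#.
.....#.
...#...
..#..#.
#......
.#.....
#......
k=5  ....#.#
.......
....#..
.......
.#.....
##.....
.......
k=6  .......
.....#.
.......
.......
##.....
##.....
#......
k=7  .......
.......
.......
.......
##.....
......#
##.....
k=8  .......
.......
.......
.......
#......
......#
#......
k=9  .......
.......
.......
.......
.......
#.....#
.......

2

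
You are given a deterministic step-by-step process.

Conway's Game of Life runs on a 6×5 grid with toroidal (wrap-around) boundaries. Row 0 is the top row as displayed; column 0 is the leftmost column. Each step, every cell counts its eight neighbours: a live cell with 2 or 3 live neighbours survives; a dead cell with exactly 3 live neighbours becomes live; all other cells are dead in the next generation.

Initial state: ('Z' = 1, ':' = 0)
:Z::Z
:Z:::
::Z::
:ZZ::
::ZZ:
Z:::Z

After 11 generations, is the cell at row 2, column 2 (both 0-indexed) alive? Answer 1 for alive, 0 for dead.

gen 0: :Z::Z
:Z:::
::Z::
:ZZ::
::ZZ:
Z:::Z
gen 1: :Z::Z
ZZZ::
::Z::
:Z:::
Z:ZZZ
ZZZ:Z
gen 2: ::::Z
Z:ZZ:
Z:Z::
ZZ::Z
:::::
:::::
gen 3: :::ZZ
Z:ZZ:
::Z::
ZZ::Z
Z::::
:::::
gen 4: ::ZZZ
:ZZ::
::Z::
ZZ::Z
ZZ::Z
::::Z
gen 5: ZZZ:Z
:Z:::
::ZZ:
::ZZZ
:Z:Z:
:ZZ::
gen 6: :::Z:
::::Z
:Z::Z
:Z::Z
ZZ::Z
::::Z
gen 7: :::ZZ
Z::ZZ
:::ZZ
:ZZZZ
:Z:ZZ
:::ZZ
gen 8: ::Z::
Z:Z::
:Z:::
:Z:::
:Z:::
:::::
gen 9: :Z:::
::Z::
ZZZ::
ZZZ::
:::::
:::::
gen 10: :::::
Z:Z::
Z::Z:
Z:Z::
:Z:::
:::::
gen 11: :::::
:Z::Z
Z:ZZ:
Z:Z:Z
:Z:::
:::::

1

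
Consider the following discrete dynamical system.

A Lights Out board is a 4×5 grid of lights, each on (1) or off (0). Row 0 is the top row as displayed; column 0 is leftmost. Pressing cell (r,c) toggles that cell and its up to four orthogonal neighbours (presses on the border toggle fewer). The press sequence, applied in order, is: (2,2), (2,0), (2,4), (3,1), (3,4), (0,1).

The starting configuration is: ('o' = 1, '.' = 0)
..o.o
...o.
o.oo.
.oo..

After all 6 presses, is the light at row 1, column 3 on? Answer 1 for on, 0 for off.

1

step 0: ..o.o
...o.
o.oo.
.oo..
step 1: ..o.o
..oo.
oo...
.o...
step 2: ..o.o
o.oo.
.....
oo...
step 3: ..o.o
o.ooo
...oo
oo..o
step 4: ..o.o
o.ooo
.o.oo
..o.o
step 5: ..o.o
o.ooo
.o.o.
..oo.
step 6: oo..o
ooooo
.o.o.
..oo.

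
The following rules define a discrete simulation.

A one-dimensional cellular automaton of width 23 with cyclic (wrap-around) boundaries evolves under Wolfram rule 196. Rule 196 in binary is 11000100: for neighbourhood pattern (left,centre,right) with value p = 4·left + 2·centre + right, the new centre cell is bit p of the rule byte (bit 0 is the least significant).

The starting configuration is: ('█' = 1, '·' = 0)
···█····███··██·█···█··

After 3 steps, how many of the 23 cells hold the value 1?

5

gen 0: ···█····███··██·█···█··
gen 1: ···█·····██···█·█···█··
gen 2: ···█······█···█·█···█··
gen 3: ···█······█···█·█···█··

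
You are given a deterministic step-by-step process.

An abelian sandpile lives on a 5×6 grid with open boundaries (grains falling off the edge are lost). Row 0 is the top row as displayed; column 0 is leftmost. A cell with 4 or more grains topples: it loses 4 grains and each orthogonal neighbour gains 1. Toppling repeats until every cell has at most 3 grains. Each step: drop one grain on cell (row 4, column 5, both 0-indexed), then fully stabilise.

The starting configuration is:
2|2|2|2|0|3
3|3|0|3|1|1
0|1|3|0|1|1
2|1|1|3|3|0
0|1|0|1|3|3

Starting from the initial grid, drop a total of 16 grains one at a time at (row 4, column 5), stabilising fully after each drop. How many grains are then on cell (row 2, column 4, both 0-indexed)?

0) 2|2|2|2|0|3
3|3|0|3|1|1
0|1|3|0|1|1
2|1|1|3|3|0
0|1|0|1|3|3
1) 2|2|2|2|0|3
3|3|0|3|1|1
0|1|3|1|2|1
2|1|2|0|1|2
0|1|0|3|1|1
2) 2|2|2|2|0|3
3|3|0|3|1|1
0|1|3|1|2|1
2|1|2|0|1|2
0|1|0|3|1|2
3) 2|2|2|2|0|3
3|3|0|3|1|1
0|1|3|1|2|1
2|1|2|0|1|2
0|1|0|3|1|3
4) 2|2|2|2|0|3
3|3|0|3|1|1
0|1|3|1|2|1
2|1|2|0|1|3
0|1|0|3|2|0
5) 2|2|2|2|0|3
3|3|0|3|1|1
0|1|3|1|2|1
2|1|2|0|1|3
0|1|0|3|2|1
6) 2|2|2|2|0|3
3|3|0|3|1|1
0|1|3|1|2|1
2|1|2|0|1|3
0|1|0|3|2|2
7) 2|2|2|2|0|3
3|3|0|3|1|1
0|1|3|1|2|1
2|1|2|0|1|3
0|1|0|3|2|3
8) 2|2|2|2|0|3
3|3|0|3|1|1
0|1|3|1|2|2
2|1|2|0|2|0
0|1|0|3|3|1
9) 2|2|2|2|0|3
3|3|0|3|1|1
0|1|3|1|2|2
2|1|2|0|2|0
0|1|0|3|3|2
10) 2|2|2|2|0|3
3|3|0|3|1|1
0|1|3|1|2|2
2|1|2|0|2|0
0|1|0|3|3|3
11) 2|2|2|2|0|3
3|3|0|3|1|1
0|1|3|1|2|2
2|1|2|1|3|1
0|1|1|0|1|1
12) 2|2|2|2|0|3
3|3|0|3|1|1
0|1|3|1|2|2
2|1|2|1|3|1
0|1|1|0|1|2
13) 2|2|2|2|0|3
3|3|0|3|1|1
0|1|3|1|2|2
2|1|2|1|3|1
0|1|1|0|1|3
14) 2|2|2|2|0|3
3|3|0|3|1|1
0|1|3|1|2|2
2|1|2|1|3|2
0|1|1|0|2|0
15) 2|2|2|2|0|3
3|3|0|3|1|1
0|1|3|1|2|2
2|1|2|1|3|2
0|1|1|0|2|1
16) 2|2|2|2|0|3
3|3|0|3|1|1
0|1|3|1|2|2
2|1|2|1|3|2
0|1|1|0|2|2

2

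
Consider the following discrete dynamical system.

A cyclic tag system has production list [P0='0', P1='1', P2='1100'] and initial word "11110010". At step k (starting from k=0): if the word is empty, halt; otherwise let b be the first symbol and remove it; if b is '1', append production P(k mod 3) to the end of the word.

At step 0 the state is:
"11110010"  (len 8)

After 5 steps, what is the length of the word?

step 0: "11110010"  (len 8)
step 1: "11100100"  (len 8)
step 2: "11001001"  (len 8)
step 3: "10010011100"  (len 11)
step 4: "00100111000"  (len 11)
step 5: "0100111000"  (len 10)

10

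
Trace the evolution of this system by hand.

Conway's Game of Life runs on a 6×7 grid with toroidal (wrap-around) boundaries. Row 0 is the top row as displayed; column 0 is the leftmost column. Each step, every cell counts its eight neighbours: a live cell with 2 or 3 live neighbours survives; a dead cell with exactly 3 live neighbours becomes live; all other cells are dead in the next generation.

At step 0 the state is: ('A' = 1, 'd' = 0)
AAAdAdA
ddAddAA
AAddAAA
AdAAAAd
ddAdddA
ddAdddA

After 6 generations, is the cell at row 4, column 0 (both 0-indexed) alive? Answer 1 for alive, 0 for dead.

0

t=0: AAAdAdA
ddAddAA
AAddAAA
AdAAAAd
ddAdddA
ddAdddA
t=1: ddAdddd
ddAdddd
ddddddd
ddAdddd
AdAdAdA
ddAdddA
t=2: dAAAddd
ddddddd
ddddddd
dAdAddd
AdAddAA
AdAddAA
t=3: AAAAddA
ddAdddd
ddddddd
AAAdddA
ddAAAAd
ddddAAd
t=4: AAAAAAA
AdAAddd
AdAdddd
AAAdAAA
AdAdddd
Adddddd
t=5: ddddAAd
dddddAd
ddddAAd
ddAddAd
ddAAdAd
ddddAAd
t=6: ddddddA
ddddddA
ddddAAA
ddAddAA
ddAAdAA
ddddddA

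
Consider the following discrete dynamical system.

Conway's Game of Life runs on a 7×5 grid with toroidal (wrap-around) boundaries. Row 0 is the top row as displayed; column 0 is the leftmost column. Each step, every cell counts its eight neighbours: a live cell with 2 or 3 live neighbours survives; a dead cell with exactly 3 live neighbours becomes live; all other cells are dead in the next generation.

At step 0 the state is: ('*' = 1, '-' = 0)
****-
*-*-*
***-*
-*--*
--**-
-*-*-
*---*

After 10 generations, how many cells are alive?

t=0: ****-
*-*-*
***-*
-*--*
--**-
-*-*-
*---*
t=1: --*--
-----
--*--
----*
**-**
**-*-
-----
t=2: -----
-----
-----
-**-*
-*-*-
-*-*-
-**--
t=3: -----
-----
-----
****-
-*-**
**-*-
-**--
t=4: -----
-----
-**--
**-*-
-----
---*-
***--
t=5: -*---
-----
***--
**---
--*-*
-**--
-**--
t=6: -**--
*-*--
*-*--
---**
--**-
*----
*----
t=7: *-*--
*-**-
*-*--
-*--*
--**-
-*--*
*----
t=8: *-**-
*-**-
*-*--
**--*
-****
*****
*---*
t=9: *-*--
*----
--*--
-----
-----
-----
-----
t=10: -*---
-----
-----
-----
-----
-----
-----

1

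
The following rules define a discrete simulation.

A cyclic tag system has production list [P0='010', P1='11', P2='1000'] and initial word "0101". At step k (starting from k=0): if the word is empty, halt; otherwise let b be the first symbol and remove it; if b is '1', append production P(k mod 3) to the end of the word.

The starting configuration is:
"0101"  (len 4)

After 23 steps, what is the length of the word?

20

t=0: "0101"  (len 4)
t=1: "101"  (len 3)
t=2: "0111"  (len 4)
t=3: "111"  (len 3)
t=4: "11010"  (len 5)
t=5: "101011"  (len 6)
t=6: "010111000"  (len 9)
t=7: "10111000"  (len 8)
t=8: "011100011"  (len 9)
t=9: "11100011"  (len 8)
t=10: "1100011010"  (len 10)
t=11: "10001101011"  (len 11)
t=12: "00011010111000"  (len 14)
t=13: "0011010111000"  (len 13)
t=14: "011010111000"  (len 12)
t=15: "11010111000"  (len 11)
t=16: "1010111000010"  (len 13)
t=17: "01011100001011"  (len 14)
t=18: "1011100001011"  (len 13)
t=19: "011100001011010"  (len 15)
t=20: "11100001011010"  (len 14)
t=21: "11000010110101000"  (len 17)
t=22: "1000010110101000010"  (len 19)
t=23: "00001011010100001011"  (len 20)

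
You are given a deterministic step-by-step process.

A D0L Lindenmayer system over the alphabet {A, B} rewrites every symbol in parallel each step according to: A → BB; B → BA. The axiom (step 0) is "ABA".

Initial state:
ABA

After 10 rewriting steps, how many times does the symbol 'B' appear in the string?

0) ABA
1) BBBABB
2) BABABABBBABA
3) BABBBABBBABBBABABABBBABB
4) BABBBABABABBBABABABBBABABABBBABBBABBBABABABBBABA
5) BABBBABABABBBABBBABBBABABABBBABBBABBBABABABBBABBBABBBABABABBBABABABBBABABABBBABBBABBBABABABBBABB
6) BABBBABABABBBABBBABBBABABABBBABABABBBABABABBBABBBABBBABABA…BABABBBABBBABBBABABABBBABABABBBABABABBBABBBABBBABABABBBABA  (len 192)
7) BABBBABABABBBABBBABBBABABABBBABABABBBABABABBBABBBABBBABABA…BABABBBABBBABBBABABABBBABABABBBABABABBBABBBABBBABABABBBABB  (len 384)
8) BABBBABABABBBABBBABBBABABABBBABABABBBABABABBBABBBABBBABABA…BABABBBABBBABBBABABABBBABABABBBABABABBBABBBABBBABABABBBABA  (len 768)
9) BABBBABABABBBABBBABBBABABABBBABABABBBABABABBBABBBABBBABABA…BABABBBABBBABBBABABABBBABABABBBABABABBBABBBABBBABABABBBABB  (len 1536)
10) BABBBABABABBBABBBABBBABABABBBABABABBBABABABBBABBBABBBABABA…BABABBBABBBABBBABABABBBABABABBBABABABBBABBBABBBABABABBBABA  (len 3072)

2047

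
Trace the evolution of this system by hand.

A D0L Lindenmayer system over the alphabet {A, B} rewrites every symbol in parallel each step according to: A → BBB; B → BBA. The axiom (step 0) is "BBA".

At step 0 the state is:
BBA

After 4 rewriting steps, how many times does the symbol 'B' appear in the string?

gen 0: BBA
gen 1: BBABBABBB
gen 2: BBABBABBBBBABBABBBBBABBABBA
gen 3: BBABBABBBBBABBABBBBBABBABBABBABBABBBBBABBABBBBBABBABBABBABBABBBBBABBABBBBBABBABBB
gen 4: BBABBABBBBBABBABBBBBABBABBABBABBABBBBBABBABBBBBABBABBABBAB…ABBABBABBABBBBBABBABBBBBABBABBABBABBABBBBBABBABBBBBABBABBA  (len 243)

182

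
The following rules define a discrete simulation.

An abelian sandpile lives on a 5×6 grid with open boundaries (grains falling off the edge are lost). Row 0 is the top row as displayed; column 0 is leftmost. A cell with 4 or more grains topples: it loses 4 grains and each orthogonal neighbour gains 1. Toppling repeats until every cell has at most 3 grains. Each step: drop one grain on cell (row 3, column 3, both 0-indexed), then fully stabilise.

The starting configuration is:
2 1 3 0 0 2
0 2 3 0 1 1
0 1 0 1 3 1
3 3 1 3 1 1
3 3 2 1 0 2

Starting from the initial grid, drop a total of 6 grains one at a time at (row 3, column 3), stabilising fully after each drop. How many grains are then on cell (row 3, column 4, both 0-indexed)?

k=0  2 1 3 0 0 2
0 2 3 0 1 1
0 1 0 1 3 1
3 3 1 3 1 1
3 3 2 1 0 2
k=1  2 1 3 0 0 2
0 2 3 0 1 1
0 1 0 2 3 1
3 3 2 0 2 1
3 3 2 2 0 2
k=2  2 1 3 0 0 2
0 2 3 0 1 1
0 1 0 2 3 1
3 3 2 1 2 1
3 3 2 2 0 2
k=3  2 1 3 0 0 2
0 2 3 0 1 1
0 1 0 2 3 1
3 3 2 2 2 1
3 3 2 2 0 2
k=4  2 1 3 0 0 2
0 2 3 0 1 1
0 1 0 2 3 1
3 3 2 3 2 1
3 3 2 2 0 2
k=5  2 1 3 0 0 2
0 2 3 0 1 1
0 1 0 3 3 1
3 3 3 0 3 1
3 3 2 3 0 2
k=6  2 1 3 0 0 2
0 2 3 0 1 1
0 1 0 3 3 1
3 3 3 1 3 1
3 3 2 3 0 2

3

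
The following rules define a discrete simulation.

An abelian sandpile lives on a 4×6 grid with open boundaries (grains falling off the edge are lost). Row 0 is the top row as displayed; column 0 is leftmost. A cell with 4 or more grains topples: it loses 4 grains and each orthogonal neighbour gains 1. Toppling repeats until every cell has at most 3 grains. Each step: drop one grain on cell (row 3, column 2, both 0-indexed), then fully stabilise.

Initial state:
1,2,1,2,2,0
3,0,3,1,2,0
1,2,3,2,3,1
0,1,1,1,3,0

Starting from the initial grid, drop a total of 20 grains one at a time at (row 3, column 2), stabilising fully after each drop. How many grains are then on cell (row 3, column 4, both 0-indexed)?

gen 0: 1,2,1,2,2,0
3,0,3,1,2,0
1,2,3,2,3,1
0,1,1,1,3,0
gen 1: 1,2,1,2,2,0
3,0,3,1,2,0
1,2,3,2,3,1
0,1,2,1,3,0
gen 2: 1,2,1,2,2,0
3,0,3,1,2,0
1,2,3,2,3,1
0,1,3,1,3,0
gen 3: 1,2,2,2,2,0
3,1,0,2,2,0
1,3,1,3,3,1
0,2,1,2,3,0
gen 4: 1,2,2,2,2,0
3,1,0,2,2,0
1,3,1,3,3,1
0,2,2,2,3,0
gen 5: 1,2,2,2,2,0
3,1,0,2,2,0
1,3,1,3,3,1
0,2,3,2,3,0
gen 6: 1,2,2,2,2,0
3,1,0,2,2,0
1,3,2,3,3,1
0,3,0,3,3,0
gen 7: 1,2,2,2,2,0
3,1,0,2,2,0
1,3,2,3,3,1
0,3,1,3,3,0
gen 8: 1,2,2,2,2,0
3,1,0,2,2,0
1,3,2,3,3,1
0,3,2,3,3,0
gen 9: 1,2,2,2,2,0
3,1,0,2,2,0
1,3,2,3,3,1
0,3,3,3,3,0
gen 10: 1,2,2,2,2,0
3,2,1,3,3,0
2,1,1,2,1,2
1,1,3,2,1,1
gen 11: 1,2,2,2,2,0
3,2,1,3,3,0
2,1,2,2,1,2
1,2,0,3,1,1
gen 12: 1,2,2,2,2,0
3,2,1,3,3,0
2,1,2,2,1,2
1,2,1,3,1,1
gen 13: 1,2,2,2,2,0
3,2,1,3,3,0
2,1,2,2,1,2
1,2,2,3,1,1
gen 14: 1,2,2,2,2,0
3,2,1,3,3,0
2,1,2,2,1,2
1,2,3,3,1,1
gen 15: 1,2,2,2,2,0
3,2,1,3,3,0
2,1,3,3,1,2
1,3,1,0,2,1
gen 16: 1,2,2,2,2,0
3,2,1,3,3,0
2,1,3,3,1,2
1,3,2,0,2,1
gen 17: 1,2,2,2,2,0
3,2,1,3,3,0
2,1,3,3,1,2
1,3,3,0,2,1
gen 18: 1,2,2,3,3,0
3,2,3,1,0,1
2,3,1,1,3,2
2,0,2,2,2,1
gen 19: 1,2,2,3,3,0
3,2,3,1,0,1
2,3,1,1,3,2
2,0,3,2,2,1
gen 20: 1,2,2,3,3,0
3,2,3,1,0,1
2,3,2,1,3,2
2,1,0,3,2,1

2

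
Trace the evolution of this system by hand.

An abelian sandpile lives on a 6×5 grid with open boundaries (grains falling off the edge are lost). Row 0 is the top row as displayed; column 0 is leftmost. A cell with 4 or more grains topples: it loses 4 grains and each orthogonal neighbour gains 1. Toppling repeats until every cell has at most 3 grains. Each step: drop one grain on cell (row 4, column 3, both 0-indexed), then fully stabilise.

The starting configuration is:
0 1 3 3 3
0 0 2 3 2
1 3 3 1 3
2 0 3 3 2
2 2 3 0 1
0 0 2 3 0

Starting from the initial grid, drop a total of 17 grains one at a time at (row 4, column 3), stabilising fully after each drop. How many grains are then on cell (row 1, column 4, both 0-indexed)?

3

t=0: 0 1 3 3 3
0 0 2 3 2
1 3 3 1 3
2 0 3 3 2
2 2 3 0 1
0 0 2 3 0
t=1: 0 1 3 3 3
0 0 2 3 2
1 3 3 1 3
2 0 3 3 2
2 2 3 1 1
0 0 2 3 0
t=2: 0 1 3 3 3
0 0 2 3 2
1 3 3 1 3
2 0 3 3 2
2 2 3 2 1
0 0 2 3 0
t=3: 0 1 3 3 3
0 0 2 3 2
1 3 3 1 3
2 0 3 3 2
2 2 3 3 1
0 0 2 3 0
t=4: 0 1 3 3 3
0 1 3 3 2
2 0 1 3 3
2 2 2 1 3
2 3 2 3 2
0 1 0 1 1
t=5: 0 1 3 3 3
0 1 3 3 2
2 0 1 3 3
2 2 2 2 3
2 3 3 0 3
0 1 0 2 1
t=6: 0 1 3 3 3
0 1 3 3 2
2 0 1 3 3
2 2 2 2 3
2 3 3 1 3
0 1 0 2 1
t=7: 0 1 3 3 3
0 1 3 3 2
2 0 1 3 3
2 2 2 2 3
2 3 3 2 3
0 1 0 2 1
t=8: 0 1 3 3 3
0 1 3 3 2
2 0 1 3 3
2 2 2 2 3
2 3 3 3 3
0 1 0 2 1
t=9: 0 2 1 2 1
0 2 2 3 1
2 2 0 3 2
3 0 2 2 2
3 1 2 3 1
0 2 1 3 2
t=10: 0 2 1 2 1
0 2 2 3 1
2 2 0 3 2
3 0 2 3 2
3 1 3 1 2
0 2 2 0 3
t=11: 0 2 1 2 1
0 2 2 3 1
2 2 0 3 2
3 0 2 3 2
3 1 3 2 2
0 2 2 0 3
t=12: 0 2 1 2 1
0 2 2 3 1
2 2 0 3 2
3 0 2 3 2
3 1 3 3 2
0 2 2 0 3
t=13: 0 2 1 3 1
0 2 3 0 2
2 2 2 1 3
3 1 0 2 3
3 2 1 2 3
0 2 3 1 3
t=14: 0 2 1 3 1
0 2 3 0 2
2 2 2 1 3
3 1 0 2 3
3 2 1 3 3
0 2 3 1 3
t=15: 0 2 1 3 1
0 2 3 0 3
2 2 2 3 0
3 1 1 0 2
3 2 2 2 2
0 2 3 3 0
t=16: 0 2 1 3 1
0 2 3 0 3
2 2 2 3 0
3 1 1 0 2
3 2 2 3 2
0 2 3 3 0
t=17: 0 2 1 3 1
0 2 3 0 3
2 2 2 3 0
3 1 2 1 2
3 3 0 2 3
0 3 1 1 1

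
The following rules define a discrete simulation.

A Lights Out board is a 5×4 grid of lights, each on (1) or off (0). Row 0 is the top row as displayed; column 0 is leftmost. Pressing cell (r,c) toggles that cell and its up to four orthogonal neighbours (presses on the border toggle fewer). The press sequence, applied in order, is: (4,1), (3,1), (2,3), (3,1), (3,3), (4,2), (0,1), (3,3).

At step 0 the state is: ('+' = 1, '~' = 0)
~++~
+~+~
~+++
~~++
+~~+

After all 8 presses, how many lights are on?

gen 0: ~++~
+~+~
~+++
~~++
+~~+
gen 1: ~++~
+~+~
~+++
~+++
~+++
gen 2: ~++~
+~+~
~~++
+~~+
~~++
gen 3: ~++~
+~++
~~~~
+~~~
~~++
gen 4: ~++~
+~++
~+~~
~++~
~+++
gen 5: ~++~
+~++
~+~+
~+~+
~++~
gen 6: ~++~
+~++
~+~+
~+++
~~~+
gen 7: +~~~
++++
~+~+
~+++
~~~+
gen 8: +~~~
++++
~+~~
~+~~
~~~~

7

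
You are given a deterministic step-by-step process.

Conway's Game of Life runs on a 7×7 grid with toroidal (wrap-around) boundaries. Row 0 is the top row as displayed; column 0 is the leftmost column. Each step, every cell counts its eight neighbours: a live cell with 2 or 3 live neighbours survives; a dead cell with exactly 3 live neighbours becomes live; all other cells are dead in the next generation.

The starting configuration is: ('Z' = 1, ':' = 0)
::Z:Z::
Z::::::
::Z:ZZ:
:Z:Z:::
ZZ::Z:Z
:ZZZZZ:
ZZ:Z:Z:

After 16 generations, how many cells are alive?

[0] ::Z:Z::
Z::::::
::Z:ZZ:
:Z:Z:::
ZZ::Z:Z
:ZZZZZ:
ZZ:Z:Z:
[1] Z:ZZZ:Z
:Z::ZZ:
:ZZZZ::
:Z:Z::Z
::::::Z
:::::::
Z::::ZZ
[2] ::ZZ:::
::::::Z
:Z:::::
:Z:ZZZ:
Z::::::
Z::::Z:
ZZ:ZZZ:
[3] ZZZZ:ZZ
::Z::::
Z:Z:ZZ:
ZZZ:Z::
ZZ:::Z:
Z::::Z:
ZZ:Z:Z:
[4] :::Z:Z:
:::::::
Z:Z:ZZZ
::Z:Z::
::Z:ZZ:
::Z::Z:
:::Z:Z:
[5] :::::::
:::Z:::
:Z::ZZZ
::Z::::
:ZZ:ZZ:
::Z::ZZ
::ZZ:ZZ
[6] ::ZZZ::
::::ZZ:
::ZZZZ:
Z:Z:::Z
:ZZ:ZZZ
Z::::::
::ZZZZZ
[7] ::Z:::Z
:::::::
:ZZ::::
Z::::::
::ZZ:Z:
Z::::::
:ZZ::ZZ
[8] ZZZ::ZZ
:ZZ::::
:Z:::::
:::Z:::
:Z::::Z
Z::ZZZ:
:ZZ::ZZ
[9] :::Z:Z:
::::::Z
:Z:::::
Z:Z::::
Z:ZZ:ZZ
:::ZZ::
:::::::
[10] :::::::
:::::::
ZZ:::::
Z:ZZ:::
Z:Z::ZZ
::ZZZZZ
:::Z:::
[11] :::::::
:::::::
ZZZ::::
::ZZ:::
Z::::::
ZZZ::::
::ZZ:Z:
[12] :::::::
:Z:::::
:ZZZ:::
Z:ZZ:::
Z::Z:::
Z:ZZ::Z
::ZZ:::
[13] ::Z::::
:Z:::::
Z::Z:::
Z:::Z::
Z:::Z::
Z:::Z:Z
:ZZZ:::
[14] :::Z:::
:ZZ::::
ZZ:::::
ZZ:ZZ:Z
ZZ:ZZ::
Z:Z:ZZZ
ZZZZ:::
[15] Z::Z:::
ZZZ::::
:::Z::Z
:::ZZZZ
:::::::
:::::Z:
Z::::Z:
[16] Z:Z::::
ZZZZ::Z
:Z:Z::Z
:::ZZZZ
::::::Z
::::::Z
::::Z::

17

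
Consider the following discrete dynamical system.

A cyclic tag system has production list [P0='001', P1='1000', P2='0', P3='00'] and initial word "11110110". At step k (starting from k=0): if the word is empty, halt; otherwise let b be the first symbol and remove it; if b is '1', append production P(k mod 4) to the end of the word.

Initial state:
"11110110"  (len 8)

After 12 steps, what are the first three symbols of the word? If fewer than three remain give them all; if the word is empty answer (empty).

000

t=0: "11110110"  (len 8)
t=1: "1110110001"  (len 10)
t=2: "1101100011000"  (len 13)
t=3: "1011000110000"  (len 13)
t=4: "01100011000000"  (len 14)
t=5: "1100011000000"  (len 13)
t=6: "1000110000001000"  (len 16)
t=7: "0001100000010000"  (len 16)
t=8: "001100000010000"  (len 15)
t=9: "01100000010000"  (len 14)
t=10: "1100000010000"  (len 13)
t=11: "1000000100000"  (len 13)
t=12: "00000010000000"  (len 14)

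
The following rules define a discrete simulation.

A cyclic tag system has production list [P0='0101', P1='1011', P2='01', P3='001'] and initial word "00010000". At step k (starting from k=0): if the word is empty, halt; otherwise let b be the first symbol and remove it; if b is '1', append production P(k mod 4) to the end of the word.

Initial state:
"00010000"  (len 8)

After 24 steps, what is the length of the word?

7

gen 0: "00010000"  (len 8)
gen 1: "0010000"  (len 7)
gen 2: "010000"  (len 6)
gen 3: "10000"  (len 5)
gen 4: "0000001"  (len 7)
gen 5: "000001"  (len 6)
gen 6: "00001"  (len 5)
gen 7: "0001"  (len 4)
gen 8: "001"  (len 3)
gen 9: "01"  (len 2)
gen 10: "1"  (len 1)
gen 11: "01"  (len 2)
gen 12: "1"  (len 1)
gen 13: "0101"  (len 4)
gen 14: "101"  (len 3)
gen 15: "0101"  (len 4)
gen 16: "101"  (len 3)
gen 17: "010101"  (len 6)
gen 18: "10101"  (len 5)
gen 19: "010101"  (len 6)
gen 20: "10101"  (len 5)
gen 21: "01010101"  (len 8)
gen 22: "1010101"  (len 7)
gen 23: "01010101"  (len 8)
gen 24: "1010101"  (len 7)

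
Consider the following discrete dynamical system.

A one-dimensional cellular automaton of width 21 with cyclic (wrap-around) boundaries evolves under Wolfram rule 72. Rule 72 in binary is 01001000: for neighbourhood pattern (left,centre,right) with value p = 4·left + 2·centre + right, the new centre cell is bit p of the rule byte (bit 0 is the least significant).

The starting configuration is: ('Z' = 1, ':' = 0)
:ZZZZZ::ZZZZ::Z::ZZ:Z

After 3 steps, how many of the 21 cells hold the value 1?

2

[0] :ZZZZZ::ZZZZ::Z::ZZ:Z
[1] :Z:::Z::Z::Z:::::ZZ::
[2] :::::::::::::::::ZZ::
[3] :::::::::::::::::ZZ::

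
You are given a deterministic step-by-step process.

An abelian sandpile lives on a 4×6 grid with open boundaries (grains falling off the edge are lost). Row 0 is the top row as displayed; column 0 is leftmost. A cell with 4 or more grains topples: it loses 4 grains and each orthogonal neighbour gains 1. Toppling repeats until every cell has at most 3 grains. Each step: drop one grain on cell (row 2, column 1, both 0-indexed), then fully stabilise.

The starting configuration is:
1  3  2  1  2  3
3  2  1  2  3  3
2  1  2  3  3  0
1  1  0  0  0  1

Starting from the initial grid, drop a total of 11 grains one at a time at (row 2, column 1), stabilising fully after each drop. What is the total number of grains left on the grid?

41

0) 1  3  2  1  2  3
3  2  1  2  3  3
2  1  2  3  3  0
1  1  0  0  0  1
1) 1  3  2  1  2  3
3  2  1  2  3  3
2  2  2  3  3  0
1  1  0  0  0  1
2) 1  3  2  1  2  3
3  2  1  2  3  3
2  3  2  3  3  0
1  1  0  0  0  1
3) 1  3  2  1  2  3
3  3  1  2  3  3
3  0  3  3  3  0
1  2  0  0  0  1
4) 1  3  2  1  2  3
3  3  1  2  3  3
3  1  3  3  3  0
1  2  0  0  0  1
5) 1  3  2  1  2  3
3  3  1  2  3  3
3  2  3  3  3  0
1  2  0  0  0  1
6) 1  3  2  1  2  3
3  3  1  2  3  3
3  3  3  3  3  0
1  2  0  0  0  1
7) 3  1  1  0  1  1
1  3  1  2  3  1
1  3  2  2  1  2
2  3  1  1  1  1
8) 3  2  1  0  1  1
2  0  2  2  3  1
2  2  3  2  1  2
3  0  2  1  1  1
9) 3  2  1  0  1  1
2  0  2  2  3  1
2  3  3  2  1  2
3  0  2  1  1  1
10) 3  2  1  0  1  1
2  1  3  2  3  1
3  1  0  3  1  2
3  1  3  1  1  1
11) 3  2  1  0  1  1
2  1  3  2  3  1
3  2  0  3  1  2
3  1  3  1  1  1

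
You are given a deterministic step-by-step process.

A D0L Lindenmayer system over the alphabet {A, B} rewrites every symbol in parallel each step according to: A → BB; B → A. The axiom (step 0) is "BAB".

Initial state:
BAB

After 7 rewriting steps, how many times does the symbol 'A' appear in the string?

16

[0] BAB
[1] ABBA
[2] BBAABB
[3] AABBBBAA
[4] BBBBAAAABBBB
[5] AAAABBBBBBBBAAAA
[6] BBBBBBBBAAAAAAAABBBBBBBB
[7] AAAAAAAABBBBBBBBBBBBBBBBAAAAAAAA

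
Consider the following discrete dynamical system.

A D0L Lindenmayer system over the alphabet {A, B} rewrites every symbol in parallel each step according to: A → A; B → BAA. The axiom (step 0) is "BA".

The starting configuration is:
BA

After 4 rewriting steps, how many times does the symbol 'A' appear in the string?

9

k=0  BA
k=1  BAAA
k=2  BAAAAA
k=3  BAAAAAAA
k=4  BAAAAAAAAA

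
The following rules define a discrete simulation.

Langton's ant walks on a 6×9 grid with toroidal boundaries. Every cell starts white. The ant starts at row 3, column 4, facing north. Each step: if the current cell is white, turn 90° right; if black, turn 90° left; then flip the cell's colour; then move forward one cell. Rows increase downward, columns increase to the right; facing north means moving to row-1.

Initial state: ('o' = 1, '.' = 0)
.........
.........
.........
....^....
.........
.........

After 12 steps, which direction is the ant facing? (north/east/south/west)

north

0) .........
.........
.........
....^....
.........
.........
1) .........
.........
.........
....o>...
.........
.........
2) .........
.........
.........
....oo...
.....v...
.........
3) .........
.........
.........
....oo...
....<o...
.........
4) .........
.........
.........
....^o...
....oo...
.........
5) .........
.........
.........
...<.o...
....oo...
.........
6) .........
.........
...^.....
...o.o...
....oo...
.........
7) .........
.........
...o>....
...o.o...
....oo...
.........
8) .........
.........
...oo....
...ovo...
....oo...
.........
9) .........
.........
...oo....
...<oo...
....oo...
.........
10) .........
.........
...oo....
....oo...
...voo...
.........
11) .........
.........
...oo....
....oo...
..<ooo...
.........
12) .........
.........
...oo....
..^.oo...
..oooo...
.........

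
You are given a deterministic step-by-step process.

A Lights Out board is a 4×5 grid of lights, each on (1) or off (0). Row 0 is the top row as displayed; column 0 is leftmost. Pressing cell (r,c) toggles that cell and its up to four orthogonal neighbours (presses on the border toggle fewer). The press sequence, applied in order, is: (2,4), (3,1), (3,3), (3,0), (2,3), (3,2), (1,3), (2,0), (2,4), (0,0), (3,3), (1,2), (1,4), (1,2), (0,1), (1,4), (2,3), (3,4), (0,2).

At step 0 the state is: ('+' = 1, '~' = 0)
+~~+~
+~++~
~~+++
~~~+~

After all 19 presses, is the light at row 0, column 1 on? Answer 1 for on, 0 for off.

1

0) +~~+~
+~++~
~~+++
~~~+~
1) +~~+~
+~+++
~~+~~
~~~++
2) +~~+~
+~+++
~++~~
+++++
3) +~~+~
+~+++
~+++~
++~~~
4) +~~+~
+~+++
++++~
~~~~~
5) +~~+~
+~+~+
++~~+
~~~+~
6) +~~+~
+~+~+
+++~+
~++~~
7) +~~~~
+~~+~
+++++
~++~~
8) +~~~~
~~~+~
~~+++
+++~~
9) +~~~~
~~~++
~~+~~
+++~+
10) ~+~~~
+~~++
~~+~~
+++~+
11) ~+~~~
+~~++
~~++~
++~+~
12) ~++~~
+++~+
~~~+~
++~+~
13) ~++~+
++++~
~~~++
++~+~
14) ~+~~+
+~~~~
~~+++
++~+~
15) +~+~+
++~~~
~~+++
++~+~
16) +~+~~
++~++
~~++~
++~+~
17) +~+~~
++~~+
~~~~+
++~~~
18) +~+~~
++~~+
~~~~~
++~++
19) ++~+~
+++~+
~~~~~
++~++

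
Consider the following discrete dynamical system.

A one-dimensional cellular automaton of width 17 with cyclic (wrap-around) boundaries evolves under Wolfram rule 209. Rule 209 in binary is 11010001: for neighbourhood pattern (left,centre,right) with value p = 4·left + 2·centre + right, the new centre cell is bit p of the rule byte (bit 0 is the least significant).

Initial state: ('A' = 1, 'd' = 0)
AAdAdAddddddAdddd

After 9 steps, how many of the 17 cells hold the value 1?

k=0  AAdAdAddddddAdddd
k=1  dAddddAAAAAddAAAd
k=2  ddAAAddAAAAAddAAA
k=3  AddAAAddAAAAAddAA
k=4  AAddAAAddAAAAAddA
k=5  AAAddAAAddAAAAAdd
k=6  dAAAddAAAddAAAAAd
k=7  ddAAAddAAAddAAAAA
k=8  AddAAAddAAAddAAAA
k=9  AAddAAAddAAAddAAA

11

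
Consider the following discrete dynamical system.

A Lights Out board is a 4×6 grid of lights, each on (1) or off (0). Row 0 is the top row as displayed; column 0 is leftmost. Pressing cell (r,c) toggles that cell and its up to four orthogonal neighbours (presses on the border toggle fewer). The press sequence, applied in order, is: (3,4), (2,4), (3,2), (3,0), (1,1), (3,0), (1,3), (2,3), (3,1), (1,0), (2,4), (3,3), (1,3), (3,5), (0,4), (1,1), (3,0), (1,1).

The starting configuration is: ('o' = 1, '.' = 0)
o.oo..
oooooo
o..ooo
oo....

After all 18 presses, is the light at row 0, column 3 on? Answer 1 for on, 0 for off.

0

step 0: o.oo..
oooooo
o..ooo
oo....
step 1: o.oo..
oooooo
o..o.o
oo.ooo
step 2: o.oo..
oooo.o
o...o.
oo.o.o
step 3: o.oo..
oooo.o
o.o.o.
o.o..o
step 4: o.oo..
oooo.o
..o.o.
.oo..o
step 5: oooo..
...o.o
.oo.o.
.oo..o
step 6: oooo..
...o.o
ooo.o.
o.o..o
step 7: ooo...
..o.oo
ooooo.
o.o..o
step 8: ooo...
..oooo
oo....
o.oo.o
step 9: ooo...
..oooo
o.....
.o.o.o
step 10: .oo...
oooooo
......
.o.o.o
step 11: .oo...
oooo.o
...ooo
.o.ooo
step 12: .oo...
oooo.o
....oo
.oo..o
step 13: .ooo..
oo..oo
...ooo
.oo..o
step 14: .ooo..
oo..oo
...oo.
.oo.o.
step 15: .oo.oo
oo...o
...oo.
.oo.o.
step 16: ..o.oo
..o..o
.o.oo.
.oo.o.
step 17: ..o.oo
..o..o
oo.oo.
o.o.o.
step 18: .oo.oo
oo...o
o..oo.
o.o.o.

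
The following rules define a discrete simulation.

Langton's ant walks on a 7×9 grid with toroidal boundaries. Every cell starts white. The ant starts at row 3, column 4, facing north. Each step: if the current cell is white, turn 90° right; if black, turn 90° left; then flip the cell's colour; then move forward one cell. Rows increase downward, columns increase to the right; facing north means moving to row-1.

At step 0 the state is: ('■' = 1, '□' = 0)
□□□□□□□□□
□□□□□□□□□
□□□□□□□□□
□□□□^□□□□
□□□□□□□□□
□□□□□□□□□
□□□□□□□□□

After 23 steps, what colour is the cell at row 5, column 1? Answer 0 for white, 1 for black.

1

gen 0: □□□□□□□□□
□□□□□□□□□
□□□□□□□□□
□□□□^□□□□
□□□□□□□□□
□□□□□□□□□
□□□□□□□□□
gen 1: □□□□□□□□□
□□□□□□□□□
□□□□□□□□□
□□□□■>□□□
□□□□□□□□□
□□□□□□□□□
□□□□□□□□□
gen 2: □□□□□□□□□
□□□□□□□□□
□□□□□□□□□
□□□□■■□□□
□□□□□v□□□
□□□□□□□□□
□□□□□□□□□
gen 3: □□□□□□□□□
□□□□□□□□□
□□□□□□□□□
□□□□■■□□□
□□□□<■□□□
□□□□□□□□□
□□□□□□□□□
gen 4: □□□□□□□□□
□□□□□□□□□
□□□□□□□□□
□□□□^■□□□
□□□□■■□□□
□□□□□□□□□
□□□□□□□□□
gen 5: □□□□□□□□□
□□□□□□□□□
□□□□□□□□□
□□□<□■□□□
□□□□■■□□□
□□□□□□□□□
□□□□□□□□□
gen 6: □□□□□□□□□
□□□□□□□□□
□□□^□□□□□
□□□■□■□□□
□□□□■■□□□
□□□□□□□□□
□□□□□□□□□
gen 7: □□□□□□□□□
□□□□□□□□□
□□□■>□□□□
□□□■□■□□□
□□□□■■□□□
□□□□□□□□□
□□□□□□□□□
gen 8: □□□□□□□□□
□□□□□□□□□
□□□■■□□□□
□□□■v■□□□
□□□□■■□□□
□□□□□□□□□
□□□□□□□□□
gen 9: □□□□□□□□□
□□□□□□□□□
□□□■■□□□□
□□□<■■□□□
□□□□■■□□□
□□□□□□□□□
□□□□□□□□□
gen 10: □□□□□□□□□
□□□□□□□□□
□□□■■□□□□
□□□□■■□□□
□□□v■■□□□
□□□□□□□□□
□□□□□□□□□
gen 11: □□□□□□□□□
□□□□□□□□□
□□□■■□□□□
□□□□■■□□□
□□<■■■□□□
□□□□□□□□□
□□□□□□□□□
gen 12: □□□□□□□□□
□□□□□□□□□
□□□■■□□□□
□□^□■■□□□
□□■■■■□□□
□□□□□□□□□
□□□□□□□□□
gen 13: □□□□□□□□□
□□□□□□□□□
□□□■■□□□□
□□■>■■□□□
□□■■■■□□□
□□□□□□□□□
□□□□□□□□□
gen 14: □□□□□□□□□
□□□□□□□□□
□□□■■□□□□
□□■■■■□□□
□□■v■■□□□
□□□□□□□□□
□□□□□□□□□
gen 15: □□□□□□□□□
□□□□□□□□□
□□□■■□□□□
□□■■■■□□□
□□■□>■□□□
□□□□□□□□□
□□□□□□□□□
gen 16: □□□□□□□□□
□□□□□□□□□
□□□■■□□□□
□□■■^■□□□
□□■□□■□□□
□□□□□□□□□
□□□□□□□□□
gen 17: □□□□□□□□□
□□□□□□□□□
□□□■■□□□□
□□■<□■□□□
□□■□□■□□□
□□□□□□□□□
□□□□□□□□□
gen 18: □□□□□□□□□
□□□□□□□□□
□□□■■□□□□
□□■□□■□□□
□□■v□■□□□
□□□□□□□□□
□□□□□□□□□
gen 19: □□□□□□□□□
□□□□□□□□□
□□□■■□□□□
□□■□□■□□□
□□<■□■□□□
□□□□□□□□□
□□□□□□□□□
gen 20: □□□□□□□□□
□□□□□□□□□
□□□■■□□□□
□□■□□■□□□
□□□■□■□□□
□□v□□□□□□
□□□□□□□□□
gen 21: □□□□□□□□□
□□□□□□□□□
□□□■■□□□□
□□■□□■□□□
□□□■□■□□□
□<■□□□□□□
□□□□□□□□□
gen 22: □□□□□□□□□
□□□□□□□□□
□□□■■□□□□
□□■□□■□□□
□^□■□■□□□
□■■□□□□□□
□□□□□□□□□
gen 23: □□□□□□□□□
□□□□□□□□□
□□□■■□□□□
□□■□□■□□□
□■>■□■□□□
□■■□□□□□□
□□□□□□□□□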